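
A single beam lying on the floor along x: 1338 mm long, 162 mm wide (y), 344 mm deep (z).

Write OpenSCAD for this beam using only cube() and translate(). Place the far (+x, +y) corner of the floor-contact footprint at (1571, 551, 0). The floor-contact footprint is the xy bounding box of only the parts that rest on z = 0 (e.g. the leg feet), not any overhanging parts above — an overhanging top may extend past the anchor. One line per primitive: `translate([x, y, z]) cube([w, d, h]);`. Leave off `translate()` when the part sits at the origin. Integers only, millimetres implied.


translate([233, 389, 0]) cube([1338, 162, 344]);


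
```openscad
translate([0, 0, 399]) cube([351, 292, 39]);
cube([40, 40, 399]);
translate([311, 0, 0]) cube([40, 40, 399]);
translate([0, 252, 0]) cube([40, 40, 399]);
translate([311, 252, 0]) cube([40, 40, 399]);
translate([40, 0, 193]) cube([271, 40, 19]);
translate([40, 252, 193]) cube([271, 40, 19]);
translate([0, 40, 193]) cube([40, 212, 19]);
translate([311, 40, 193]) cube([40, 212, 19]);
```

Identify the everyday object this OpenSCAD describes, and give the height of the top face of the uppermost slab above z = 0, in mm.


A stool. The seat height is 438 mm.

A 351×292×39 slab at z = 399 on four corner posts — a stool. The seat top is 399 + 39 = 438 mm.


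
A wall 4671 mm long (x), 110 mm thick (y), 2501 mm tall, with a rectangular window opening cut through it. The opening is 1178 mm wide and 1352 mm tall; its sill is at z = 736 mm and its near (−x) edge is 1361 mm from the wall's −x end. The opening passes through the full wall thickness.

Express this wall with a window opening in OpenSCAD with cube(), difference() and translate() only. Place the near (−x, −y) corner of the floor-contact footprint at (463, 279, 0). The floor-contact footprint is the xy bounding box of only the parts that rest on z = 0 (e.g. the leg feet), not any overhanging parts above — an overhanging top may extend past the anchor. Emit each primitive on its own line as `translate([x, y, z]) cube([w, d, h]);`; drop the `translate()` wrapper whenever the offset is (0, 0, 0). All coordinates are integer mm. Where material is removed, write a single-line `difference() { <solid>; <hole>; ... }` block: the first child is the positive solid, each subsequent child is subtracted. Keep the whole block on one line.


difference() { translate([463, 279, 0]) cube([4671, 110, 2501]); translate([1824, 279, 736]) cube([1178, 110, 1352]); }


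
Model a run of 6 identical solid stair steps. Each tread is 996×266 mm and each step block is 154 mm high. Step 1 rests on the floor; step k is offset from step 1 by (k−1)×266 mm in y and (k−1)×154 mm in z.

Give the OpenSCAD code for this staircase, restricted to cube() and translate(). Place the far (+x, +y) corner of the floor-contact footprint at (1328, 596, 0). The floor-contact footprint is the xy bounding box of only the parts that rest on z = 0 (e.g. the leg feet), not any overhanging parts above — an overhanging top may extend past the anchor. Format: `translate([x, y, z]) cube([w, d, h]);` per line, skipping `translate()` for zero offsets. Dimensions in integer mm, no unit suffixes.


translate([332, 330, 0]) cube([996, 266, 154]);
translate([332, 596, 154]) cube([996, 266, 154]);
translate([332, 862, 308]) cube([996, 266, 154]);
translate([332, 1128, 462]) cube([996, 266, 154]);
translate([332, 1394, 616]) cube([996, 266, 154]);
translate([332, 1660, 770]) cube([996, 266, 154]);


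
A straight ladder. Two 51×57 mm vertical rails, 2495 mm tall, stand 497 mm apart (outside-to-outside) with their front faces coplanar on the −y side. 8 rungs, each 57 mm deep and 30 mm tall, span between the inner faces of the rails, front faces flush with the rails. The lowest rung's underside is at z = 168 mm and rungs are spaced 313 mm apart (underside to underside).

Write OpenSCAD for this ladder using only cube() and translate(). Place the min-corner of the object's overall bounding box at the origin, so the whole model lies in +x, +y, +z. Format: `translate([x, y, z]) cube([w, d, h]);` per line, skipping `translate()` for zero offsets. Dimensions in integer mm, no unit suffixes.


cube([51, 57, 2495]);
translate([446, 0, 0]) cube([51, 57, 2495]);
translate([51, 0, 168]) cube([395, 57, 30]);
translate([51, 0, 481]) cube([395, 57, 30]);
translate([51, 0, 794]) cube([395, 57, 30]);
translate([51, 0, 1107]) cube([395, 57, 30]);
translate([51, 0, 1420]) cube([395, 57, 30]);
translate([51, 0, 1733]) cube([395, 57, 30]);
translate([51, 0, 2046]) cube([395, 57, 30]);
translate([51, 0, 2359]) cube([395, 57, 30]);


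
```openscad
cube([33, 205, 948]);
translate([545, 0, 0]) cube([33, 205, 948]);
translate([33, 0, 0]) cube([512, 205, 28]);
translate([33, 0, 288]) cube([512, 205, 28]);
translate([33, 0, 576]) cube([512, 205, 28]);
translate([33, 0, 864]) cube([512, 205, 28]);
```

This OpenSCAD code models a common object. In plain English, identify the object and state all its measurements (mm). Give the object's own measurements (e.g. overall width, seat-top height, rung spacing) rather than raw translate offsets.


An open bookshelf. Two side panels, each 33 mm thick, 205 mm deep and 948 mm tall, stand 578 mm apart (outside-to-outside). Between them sit 4 shelves, each 28 mm thick and 205 mm deep, spanning the full gap between the sides. The bottom shelf rests on the floor (its underside at z = 0) and the clear gap between one shelf's top and the next shelf's underside is 260 mm.


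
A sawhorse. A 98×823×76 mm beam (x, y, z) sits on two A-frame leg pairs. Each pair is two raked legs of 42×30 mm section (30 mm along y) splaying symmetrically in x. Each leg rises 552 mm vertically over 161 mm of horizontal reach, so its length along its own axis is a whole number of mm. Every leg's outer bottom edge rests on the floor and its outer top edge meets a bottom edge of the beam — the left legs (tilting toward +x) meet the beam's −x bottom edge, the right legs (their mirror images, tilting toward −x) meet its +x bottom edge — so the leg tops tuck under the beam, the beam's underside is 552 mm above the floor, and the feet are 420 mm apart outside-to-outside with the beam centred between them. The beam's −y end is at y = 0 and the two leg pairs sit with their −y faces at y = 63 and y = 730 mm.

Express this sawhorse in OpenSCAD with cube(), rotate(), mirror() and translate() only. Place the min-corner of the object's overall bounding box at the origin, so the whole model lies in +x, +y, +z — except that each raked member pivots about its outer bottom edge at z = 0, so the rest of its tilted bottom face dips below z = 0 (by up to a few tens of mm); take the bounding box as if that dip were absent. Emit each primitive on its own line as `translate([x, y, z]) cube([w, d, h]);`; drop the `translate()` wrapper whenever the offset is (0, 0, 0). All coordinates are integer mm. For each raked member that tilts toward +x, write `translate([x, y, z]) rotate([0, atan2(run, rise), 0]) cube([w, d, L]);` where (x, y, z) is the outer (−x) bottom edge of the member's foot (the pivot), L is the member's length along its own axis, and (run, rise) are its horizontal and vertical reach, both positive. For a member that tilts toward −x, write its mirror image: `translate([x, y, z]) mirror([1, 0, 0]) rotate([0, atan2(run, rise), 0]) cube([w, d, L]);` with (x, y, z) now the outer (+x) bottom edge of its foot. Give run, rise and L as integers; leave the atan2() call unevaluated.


translate([161, 0, 552]) cube([98, 823, 76]);
translate([0, 63, 0]) rotate([0, atan2(161, 552), 0]) cube([42, 30, 575]);
translate([420, 63, 0]) mirror([1, 0, 0]) rotate([0, atan2(161, 552), 0]) cube([42, 30, 575]);
translate([0, 730, 0]) rotate([0, atan2(161, 552), 0]) cube([42, 30, 575]);
translate([420, 730, 0]) mirror([1, 0, 0]) rotate([0, atan2(161, 552), 0]) cube([42, 30, 575]);


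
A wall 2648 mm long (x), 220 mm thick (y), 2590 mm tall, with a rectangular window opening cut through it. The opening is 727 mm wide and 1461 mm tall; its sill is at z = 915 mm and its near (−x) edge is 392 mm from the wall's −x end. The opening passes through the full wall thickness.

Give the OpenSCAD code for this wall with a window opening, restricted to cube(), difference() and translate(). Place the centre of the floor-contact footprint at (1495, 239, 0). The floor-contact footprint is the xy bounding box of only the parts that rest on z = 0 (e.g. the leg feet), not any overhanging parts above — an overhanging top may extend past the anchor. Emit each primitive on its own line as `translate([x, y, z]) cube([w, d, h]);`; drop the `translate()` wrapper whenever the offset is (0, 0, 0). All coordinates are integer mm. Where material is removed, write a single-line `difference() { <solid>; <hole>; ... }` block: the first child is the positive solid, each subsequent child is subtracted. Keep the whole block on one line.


difference() { translate([171, 129, 0]) cube([2648, 220, 2590]); translate([563, 129, 915]) cube([727, 220, 1461]); }


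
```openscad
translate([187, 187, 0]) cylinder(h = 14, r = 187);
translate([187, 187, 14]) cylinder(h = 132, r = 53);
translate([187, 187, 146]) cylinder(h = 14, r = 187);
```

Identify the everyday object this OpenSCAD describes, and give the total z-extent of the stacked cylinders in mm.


A spool. The overall height is 160 mm.

Three coaxial cylinders, large–small–large — a spool. Two 14 mm flanges and a 132 mm core give 14 + 132 + 14 = 160 mm.


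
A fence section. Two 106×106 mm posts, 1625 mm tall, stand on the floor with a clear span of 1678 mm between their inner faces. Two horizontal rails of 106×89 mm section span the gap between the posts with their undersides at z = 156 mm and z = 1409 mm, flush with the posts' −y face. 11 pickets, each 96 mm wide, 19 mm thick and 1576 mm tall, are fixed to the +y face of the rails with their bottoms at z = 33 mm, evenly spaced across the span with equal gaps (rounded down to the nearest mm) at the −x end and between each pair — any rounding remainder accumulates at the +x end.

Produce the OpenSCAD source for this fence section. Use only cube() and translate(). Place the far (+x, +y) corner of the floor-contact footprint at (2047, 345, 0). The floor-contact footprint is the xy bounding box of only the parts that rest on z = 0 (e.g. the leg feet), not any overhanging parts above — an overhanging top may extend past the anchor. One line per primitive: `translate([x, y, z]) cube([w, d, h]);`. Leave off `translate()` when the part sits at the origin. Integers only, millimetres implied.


translate([157, 239, 0]) cube([106, 106, 1625]);
translate([1941, 239, 0]) cube([106, 106, 1625]);
translate([263, 239, 156]) cube([1678, 106, 89]);
translate([263, 239, 1409]) cube([1678, 106, 89]);
translate([314, 345, 33]) cube([96, 19, 1576]);
translate([461, 345, 33]) cube([96, 19, 1576]);
translate([608, 345, 33]) cube([96, 19, 1576]);
translate([755, 345, 33]) cube([96, 19, 1576]);
translate([902, 345, 33]) cube([96, 19, 1576]);
translate([1049, 345, 33]) cube([96, 19, 1576]);
translate([1196, 345, 33]) cube([96, 19, 1576]);
translate([1343, 345, 33]) cube([96, 19, 1576]);
translate([1490, 345, 33]) cube([96, 19, 1576]);
translate([1637, 345, 33]) cube([96, 19, 1576]);
translate([1784, 345, 33]) cube([96, 19, 1576]);


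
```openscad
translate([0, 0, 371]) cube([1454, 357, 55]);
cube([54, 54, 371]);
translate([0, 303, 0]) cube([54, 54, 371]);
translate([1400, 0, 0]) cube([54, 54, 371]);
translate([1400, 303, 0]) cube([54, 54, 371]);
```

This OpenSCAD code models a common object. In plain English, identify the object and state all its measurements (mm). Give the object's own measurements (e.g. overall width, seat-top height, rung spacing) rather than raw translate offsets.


A long wooden bench with a 1454 mm (x) × 357 mm (y) seat, 55 mm thick, its top surface 426 mm above the floor. Four 54 mm square legs at the seat corners, flush with the edges, run from z = 0 to the seat underside.


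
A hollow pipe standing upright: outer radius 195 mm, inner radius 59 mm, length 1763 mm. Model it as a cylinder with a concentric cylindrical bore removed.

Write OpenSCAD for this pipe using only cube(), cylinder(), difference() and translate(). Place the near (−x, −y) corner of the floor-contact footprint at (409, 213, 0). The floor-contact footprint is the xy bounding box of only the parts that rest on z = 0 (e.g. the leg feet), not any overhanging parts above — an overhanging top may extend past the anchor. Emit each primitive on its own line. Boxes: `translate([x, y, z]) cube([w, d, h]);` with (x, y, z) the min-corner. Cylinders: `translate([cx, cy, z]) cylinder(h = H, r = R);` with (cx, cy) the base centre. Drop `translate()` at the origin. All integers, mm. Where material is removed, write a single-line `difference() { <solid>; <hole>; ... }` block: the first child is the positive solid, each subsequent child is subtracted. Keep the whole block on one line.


difference() { translate([604, 408, 0]) cylinder(h = 1763, r = 195); translate([604, 408, 0]) cylinder(h = 1763, r = 59); }


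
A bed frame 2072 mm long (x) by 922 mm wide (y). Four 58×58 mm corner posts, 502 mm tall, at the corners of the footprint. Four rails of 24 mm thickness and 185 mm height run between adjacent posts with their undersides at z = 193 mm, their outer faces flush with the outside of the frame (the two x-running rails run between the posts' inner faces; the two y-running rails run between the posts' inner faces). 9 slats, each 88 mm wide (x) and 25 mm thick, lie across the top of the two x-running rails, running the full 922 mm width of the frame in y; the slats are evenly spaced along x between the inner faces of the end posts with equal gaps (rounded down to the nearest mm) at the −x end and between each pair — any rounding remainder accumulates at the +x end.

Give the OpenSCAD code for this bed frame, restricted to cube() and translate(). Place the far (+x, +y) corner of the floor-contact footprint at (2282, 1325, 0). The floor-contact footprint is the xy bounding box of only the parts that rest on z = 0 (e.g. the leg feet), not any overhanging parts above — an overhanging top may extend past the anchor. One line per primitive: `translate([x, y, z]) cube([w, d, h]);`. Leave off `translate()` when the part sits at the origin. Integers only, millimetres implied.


// slat z = rail_z + rail_h = 193 + 185 = 378
// slat gap = ⌊(1956 − 9·88) / 10⌋ = 116
translate([210, 403, 0]) cube([58, 58, 502]);
translate([210, 1267, 0]) cube([58, 58, 502]);
translate([2224, 403, 0]) cube([58, 58, 502]);
translate([2224, 1267, 0]) cube([58, 58, 502]);
translate([268, 403, 193]) cube([1956, 24, 185]);
translate([268, 1301, 193]) cube([1956, 24, 185]);
translate([210, 461, 193]) cube([24, 806, 185]);
translate([2258, 461, 193]) cube([24, 806, 185]);
translate([384, 403, 378]) cube([88, 922, 25]);
translate([588, 403, 378]) cube([88, 922, 25]);
translate([792, 403, 378]) cube([88, 922, 25]);
translate([996, 403, 378]) cube([88, 922, 25]);
translate([1200, 403, 378]) cube([88, 922, 25]);
translate([1404, 403, 378]) cube([88, 922, 25]);
translate([1608, 403, 378]) cube([88, 922, 25]);
translate([1812, 403, 378]) cube([88, 922, 25]);
translate([2016, 403, 378]) cube([88, 922, 25]);


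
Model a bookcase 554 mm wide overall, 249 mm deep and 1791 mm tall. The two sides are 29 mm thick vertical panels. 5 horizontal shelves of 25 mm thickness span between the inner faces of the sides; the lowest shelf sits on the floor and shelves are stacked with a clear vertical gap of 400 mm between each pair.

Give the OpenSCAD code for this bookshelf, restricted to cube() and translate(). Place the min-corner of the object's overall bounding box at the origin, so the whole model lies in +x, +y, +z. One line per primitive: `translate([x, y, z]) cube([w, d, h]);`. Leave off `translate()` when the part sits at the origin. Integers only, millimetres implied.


cube([29, 249, 1791]);
translate([525, 0, 0]) cube([29, 249, 1791]);
translate([29, 0, 0]) cube([496, 249, 25]);
translate([29, 0, 425]) cube([496, 249, 25]);
translate([29, 0, 850]) cube([496, 249, 25]);
translate([29, 0, 1275]) cube([496, 249, 25]);
translate([29, 0, 1700]) cube([496, 249, 25]);


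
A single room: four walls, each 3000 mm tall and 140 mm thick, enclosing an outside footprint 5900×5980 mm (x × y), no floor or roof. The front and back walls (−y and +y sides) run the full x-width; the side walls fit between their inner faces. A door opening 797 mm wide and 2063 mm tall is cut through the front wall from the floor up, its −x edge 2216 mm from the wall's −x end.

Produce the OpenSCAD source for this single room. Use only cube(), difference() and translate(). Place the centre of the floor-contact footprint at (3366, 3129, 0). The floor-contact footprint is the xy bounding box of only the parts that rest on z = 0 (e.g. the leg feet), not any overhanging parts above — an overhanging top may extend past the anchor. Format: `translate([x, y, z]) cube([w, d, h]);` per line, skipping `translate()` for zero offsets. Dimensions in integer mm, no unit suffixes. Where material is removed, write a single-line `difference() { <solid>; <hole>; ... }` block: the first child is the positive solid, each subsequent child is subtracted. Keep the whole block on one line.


difference() { translate([416, 139, 0]) cube([5900, 140, 3000]); translate([2632, 139, 0]) cube([797, 140, 2063]); }
translate([416, 5979, 0]) cube([5900, 140, 3000]);
translate([416, 279, 0]) cube([140, 5700, 3000]);
translate([6176, 279, 0]) cube([140, 5700, 3000]);


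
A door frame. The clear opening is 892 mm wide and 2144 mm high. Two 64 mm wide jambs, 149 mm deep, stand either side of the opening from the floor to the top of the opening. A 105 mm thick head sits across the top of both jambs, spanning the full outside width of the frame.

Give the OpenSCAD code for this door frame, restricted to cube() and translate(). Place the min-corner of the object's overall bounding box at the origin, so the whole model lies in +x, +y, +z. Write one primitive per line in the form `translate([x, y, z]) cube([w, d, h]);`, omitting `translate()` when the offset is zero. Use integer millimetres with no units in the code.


cube([64, 149, 2144]);
translate([956, 0, 0]) cube([64, 149, 2144]);
translate([0, 0, 2144]) cube([1020, 149, 105]);


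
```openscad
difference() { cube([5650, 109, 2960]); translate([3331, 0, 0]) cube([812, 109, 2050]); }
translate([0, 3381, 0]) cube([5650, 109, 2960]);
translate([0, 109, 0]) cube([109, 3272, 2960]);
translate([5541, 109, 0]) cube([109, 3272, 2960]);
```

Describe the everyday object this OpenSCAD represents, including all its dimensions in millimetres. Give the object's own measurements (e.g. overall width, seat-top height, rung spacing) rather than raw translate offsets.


A single room: four walls, each 2960 mm tall and 109 mm thick, enclosing an outside footprint 5650×3490 mm (x × y), no floor or roof. The front and back walls (−y and +y sides) run the full x-width; the side walls fit between their inner faces. A door opening 812 mm wide and 2050 mm tall is cut through the front wall from the floor up, its −x edge 3331 mm from the wall's −x end.


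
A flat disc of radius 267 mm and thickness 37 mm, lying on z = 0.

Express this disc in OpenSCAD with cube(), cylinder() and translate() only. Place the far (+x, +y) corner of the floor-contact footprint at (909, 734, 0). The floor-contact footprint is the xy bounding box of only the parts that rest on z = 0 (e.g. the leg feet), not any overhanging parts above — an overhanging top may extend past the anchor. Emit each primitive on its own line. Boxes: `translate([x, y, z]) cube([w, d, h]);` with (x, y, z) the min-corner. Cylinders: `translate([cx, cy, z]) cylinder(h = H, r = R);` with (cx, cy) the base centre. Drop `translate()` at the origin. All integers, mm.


translate([642, 467, 0]) cylinder(h = 37, r = 267);


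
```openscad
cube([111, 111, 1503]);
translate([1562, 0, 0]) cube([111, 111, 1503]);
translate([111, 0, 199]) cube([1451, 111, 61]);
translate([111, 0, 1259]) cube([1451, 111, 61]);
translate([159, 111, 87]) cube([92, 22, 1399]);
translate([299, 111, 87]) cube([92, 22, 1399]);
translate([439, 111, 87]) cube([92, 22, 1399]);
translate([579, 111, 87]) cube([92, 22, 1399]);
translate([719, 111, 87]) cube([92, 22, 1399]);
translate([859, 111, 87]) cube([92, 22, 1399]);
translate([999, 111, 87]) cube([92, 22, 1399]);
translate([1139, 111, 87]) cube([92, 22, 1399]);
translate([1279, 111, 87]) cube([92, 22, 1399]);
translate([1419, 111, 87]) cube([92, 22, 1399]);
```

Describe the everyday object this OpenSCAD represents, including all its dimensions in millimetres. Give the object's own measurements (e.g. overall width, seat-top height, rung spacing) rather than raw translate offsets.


A fence section. Two 111×111 mm posts, 1503 mm tall, stand on the floor with a clear span of 1451 mm between their inner faces. Two horizontal rails of 111×61 mm section span the gap between the posts with their undersides at z = 199 mm and z = 1259 mm, flush with the posts' −y face. 10 pickets, each 92 mm wide, 22 mm thick and 1399 mm tall, are fixed to the +y face of the rails with their bottoms at z = 87 mm, spaced across the span with a 48 mm gap after the −x post and between neighbouring pickets, with 51 mm left before the +x post.


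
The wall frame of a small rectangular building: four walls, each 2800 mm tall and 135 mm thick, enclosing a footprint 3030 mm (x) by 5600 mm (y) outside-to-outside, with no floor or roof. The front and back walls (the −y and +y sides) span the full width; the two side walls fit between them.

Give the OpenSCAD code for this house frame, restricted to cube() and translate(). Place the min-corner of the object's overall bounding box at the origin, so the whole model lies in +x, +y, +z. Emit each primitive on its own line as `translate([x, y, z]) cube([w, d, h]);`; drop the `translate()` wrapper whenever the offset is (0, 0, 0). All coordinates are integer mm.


cube([3030, 135, 2800]);
translate([0, 5465, 0]) cube([3030, 135, 2800]);
translate([0, 135, 0]) cube([135, 5330, 2800]);
translate([2895, 135, 0]) cube([135, 5330, 2800]);


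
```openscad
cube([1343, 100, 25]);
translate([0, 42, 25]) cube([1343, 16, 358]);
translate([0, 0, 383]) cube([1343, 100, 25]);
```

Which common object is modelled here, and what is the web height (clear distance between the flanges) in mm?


An I-beam. The web height is 358 mm.

Two wide flanges with a thin centred web — an I-beam. Overall 408 mm minus two 25 mm flanges gives a web of 408 − 2·25 = 358 mm.


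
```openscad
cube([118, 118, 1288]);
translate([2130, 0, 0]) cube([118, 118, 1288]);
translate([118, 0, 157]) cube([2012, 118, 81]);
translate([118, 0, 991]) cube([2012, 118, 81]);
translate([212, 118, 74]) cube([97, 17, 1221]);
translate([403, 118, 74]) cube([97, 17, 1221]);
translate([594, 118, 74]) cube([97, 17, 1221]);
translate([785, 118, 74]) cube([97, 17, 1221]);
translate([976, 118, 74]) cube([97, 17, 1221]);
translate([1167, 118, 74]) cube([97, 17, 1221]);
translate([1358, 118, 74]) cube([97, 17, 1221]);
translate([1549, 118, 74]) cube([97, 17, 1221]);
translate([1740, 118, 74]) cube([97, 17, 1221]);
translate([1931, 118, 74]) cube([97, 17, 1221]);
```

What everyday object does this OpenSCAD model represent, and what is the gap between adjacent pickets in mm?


A fence section. The picket gap is 94 mm.

Two posts, two rails, 10 pickets — a fence section. Span 2012 mm holds 10 pickets of 97 mm with 11 equal gaps: ⌊(2012 − 10·97) / 11⌋ = 94 mm.


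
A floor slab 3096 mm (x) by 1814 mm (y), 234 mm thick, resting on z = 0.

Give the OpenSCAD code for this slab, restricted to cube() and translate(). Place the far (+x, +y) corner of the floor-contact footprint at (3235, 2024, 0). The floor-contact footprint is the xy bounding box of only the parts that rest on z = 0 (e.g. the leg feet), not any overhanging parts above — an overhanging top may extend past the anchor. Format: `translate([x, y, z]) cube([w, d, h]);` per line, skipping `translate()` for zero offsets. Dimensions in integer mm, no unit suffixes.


translate([139, 210, 0]) cube([3096, 1814, 234]);


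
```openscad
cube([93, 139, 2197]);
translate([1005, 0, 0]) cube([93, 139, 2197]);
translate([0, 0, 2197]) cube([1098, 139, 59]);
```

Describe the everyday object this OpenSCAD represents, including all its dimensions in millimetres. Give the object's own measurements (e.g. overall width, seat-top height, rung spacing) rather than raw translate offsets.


A door frame. The clear opening is 912 mm wide and 2197 mm high. Two 93 mm wide jambs, 139 mm deep, stand either side of the opening from the floor to the top of the opening. A 59 mm thick head sits across the top of both jambs, spanning the full outside width of the frame.


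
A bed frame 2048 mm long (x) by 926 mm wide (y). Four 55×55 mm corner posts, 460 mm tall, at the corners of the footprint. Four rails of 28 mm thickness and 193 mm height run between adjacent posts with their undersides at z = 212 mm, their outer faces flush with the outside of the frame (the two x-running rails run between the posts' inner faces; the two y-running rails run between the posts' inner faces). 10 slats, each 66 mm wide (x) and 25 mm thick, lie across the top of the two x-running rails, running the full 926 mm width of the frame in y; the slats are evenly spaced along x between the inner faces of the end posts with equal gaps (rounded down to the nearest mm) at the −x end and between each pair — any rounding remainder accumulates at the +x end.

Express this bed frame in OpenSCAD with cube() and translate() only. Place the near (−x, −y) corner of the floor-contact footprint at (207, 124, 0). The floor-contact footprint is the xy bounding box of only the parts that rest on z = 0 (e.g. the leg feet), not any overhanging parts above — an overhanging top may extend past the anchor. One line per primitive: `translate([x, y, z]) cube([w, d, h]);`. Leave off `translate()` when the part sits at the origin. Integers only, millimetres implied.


translate([207, 124, 0]) cube([55, 55, 460]);
translate([207, 995, 0]) cube([55, 55, 460]);
translate([2200, 124, 0]) cube([55, 55, 460]);
translate([2200, 995, 0]) cube([55, 55, 460]);
translate([262, 124, 212]) cube([1938, 28, 193]);
translate([262, 1022, 212]) cube([1938, 28, 193]);
translate([207, 179, 212]) cube([28, 816, 193]);
translate([2227, 179, 212]) cube([28, 816, 193]);
translate([378, 124, 405]) cube([66, 926, 25]);
translate([560, 124, 405]) cube([66, 926, 25]);
translate([742, 124, 405]) cube([66, 926, 25]);
translate([924, 124, 405]) cube([66, 926, 25]);
translate([1106, 124, 405]) cube([66, 926, 25]);
translate([1288, 124, 405]) cube([66, 926, 25]);
translate([1470, 124, 405]) cube([66, 926, 25]);
translate([1652, 124, 405]) cube([66, 926, 25]);
translate([1834, 124, 405]) cube([66, 926, 25]);
translate([2016, 124, 405]) cube([66, 926, 25]);


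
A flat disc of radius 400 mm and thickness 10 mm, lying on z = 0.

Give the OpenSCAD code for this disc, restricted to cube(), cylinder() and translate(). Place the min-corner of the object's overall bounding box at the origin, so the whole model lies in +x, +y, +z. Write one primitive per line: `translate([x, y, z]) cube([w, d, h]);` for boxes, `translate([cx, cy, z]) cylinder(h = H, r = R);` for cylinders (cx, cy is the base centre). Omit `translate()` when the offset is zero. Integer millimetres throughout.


translate([400, 400, 0]) cylinder(h = 10, r = 400);


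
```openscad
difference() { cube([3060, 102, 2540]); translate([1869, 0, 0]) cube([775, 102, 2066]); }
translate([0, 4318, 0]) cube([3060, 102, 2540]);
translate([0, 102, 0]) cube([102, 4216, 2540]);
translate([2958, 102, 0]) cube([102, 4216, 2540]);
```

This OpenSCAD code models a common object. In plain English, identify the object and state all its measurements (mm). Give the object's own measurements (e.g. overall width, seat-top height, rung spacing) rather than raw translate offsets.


A single room: four walls, each 2540 mm tall and 102 mm thick, enclosing an outside footprint 3060×4420 mm (x × y), no floor or roof. The front and back walls (−y and +y sides) run the full x-width; the side walls fit between their inner faces. A door opening 775 mm wide and 2066 mm tall is cut through the front wall from the floor up, its −x edge 1869 mm from the wall's −x end.


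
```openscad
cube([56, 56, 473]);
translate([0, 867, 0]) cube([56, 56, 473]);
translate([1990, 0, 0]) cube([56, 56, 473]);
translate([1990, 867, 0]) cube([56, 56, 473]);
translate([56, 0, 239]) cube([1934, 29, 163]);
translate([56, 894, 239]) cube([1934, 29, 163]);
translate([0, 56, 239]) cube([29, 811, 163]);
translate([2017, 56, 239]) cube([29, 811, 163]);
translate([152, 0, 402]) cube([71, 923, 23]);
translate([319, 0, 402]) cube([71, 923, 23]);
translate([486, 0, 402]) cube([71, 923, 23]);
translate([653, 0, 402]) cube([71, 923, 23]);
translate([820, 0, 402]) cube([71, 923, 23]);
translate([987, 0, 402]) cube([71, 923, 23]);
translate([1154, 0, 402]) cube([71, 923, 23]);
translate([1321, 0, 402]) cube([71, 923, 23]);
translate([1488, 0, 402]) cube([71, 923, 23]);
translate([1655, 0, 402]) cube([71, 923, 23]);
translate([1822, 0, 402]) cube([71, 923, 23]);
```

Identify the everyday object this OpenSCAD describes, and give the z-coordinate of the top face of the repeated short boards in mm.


A bed frame. The slat-top height is 425 mm.

Four posts, four rails, and a row of slats — a bed frame. Slats sit on the rails at z = 239 + 163 = 402; with slat thickness 23, the top is 425 mm.


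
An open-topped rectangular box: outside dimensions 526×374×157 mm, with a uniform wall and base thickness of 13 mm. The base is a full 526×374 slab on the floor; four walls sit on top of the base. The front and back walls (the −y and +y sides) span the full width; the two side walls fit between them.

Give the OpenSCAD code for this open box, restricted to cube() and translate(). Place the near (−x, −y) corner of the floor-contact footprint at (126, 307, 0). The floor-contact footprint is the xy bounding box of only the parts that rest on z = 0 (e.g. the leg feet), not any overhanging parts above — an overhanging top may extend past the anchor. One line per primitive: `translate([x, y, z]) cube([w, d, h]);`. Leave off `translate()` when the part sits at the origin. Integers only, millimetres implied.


translate([126, 307, 0]) cube([526, 374, 13]);
translate([126, 307, 13]) cube([526, 13, 144]);
translate([126, 668, 13]) cube([526, 13, 144]);
translate([126, 320, 13]) cube([13, 348, 144]);
translate([639, 320, 13]) cube([13, 348, 144]);


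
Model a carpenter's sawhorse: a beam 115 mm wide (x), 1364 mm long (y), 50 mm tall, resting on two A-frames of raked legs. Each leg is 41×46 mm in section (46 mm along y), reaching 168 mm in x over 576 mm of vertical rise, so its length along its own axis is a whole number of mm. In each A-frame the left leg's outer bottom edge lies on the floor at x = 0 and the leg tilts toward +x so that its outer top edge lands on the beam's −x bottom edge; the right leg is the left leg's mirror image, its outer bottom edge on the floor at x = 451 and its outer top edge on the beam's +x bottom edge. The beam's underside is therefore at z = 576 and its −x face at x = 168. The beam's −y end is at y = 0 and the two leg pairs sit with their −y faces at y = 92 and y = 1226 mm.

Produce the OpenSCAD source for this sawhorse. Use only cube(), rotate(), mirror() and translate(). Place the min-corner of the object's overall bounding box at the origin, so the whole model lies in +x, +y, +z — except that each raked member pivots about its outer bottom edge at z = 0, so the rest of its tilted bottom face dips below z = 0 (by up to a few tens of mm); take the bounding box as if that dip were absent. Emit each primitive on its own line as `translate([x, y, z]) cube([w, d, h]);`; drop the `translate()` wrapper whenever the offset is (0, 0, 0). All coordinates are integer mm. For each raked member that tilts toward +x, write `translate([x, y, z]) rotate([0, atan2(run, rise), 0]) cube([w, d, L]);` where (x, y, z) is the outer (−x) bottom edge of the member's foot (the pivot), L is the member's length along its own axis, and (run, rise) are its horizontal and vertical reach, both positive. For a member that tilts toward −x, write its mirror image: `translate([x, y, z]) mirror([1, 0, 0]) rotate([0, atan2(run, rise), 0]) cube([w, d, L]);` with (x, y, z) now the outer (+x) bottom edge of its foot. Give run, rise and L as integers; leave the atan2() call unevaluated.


translate([168, 0, 576]) cube([115, 1364, 50]);
translate([0, 92, 0]) rotate([0, atan2(168, 576), 0]) cube([41, 46, 600]);
translate([451, 92, 0]) mirror([1, 0, 0]) rotate([0, atan2(168, 576), 0]) cube([41, 46, 600]);
translate([0, 1226, 0]) rotate([0, atan2(168, 576), 0]) cube([41, 46, 600]);
translate([451, 1226, 0]) mirror([1, 0, 0]) rotate([0, atan2(168, 576), 0]) cube([41, 46, 600]);


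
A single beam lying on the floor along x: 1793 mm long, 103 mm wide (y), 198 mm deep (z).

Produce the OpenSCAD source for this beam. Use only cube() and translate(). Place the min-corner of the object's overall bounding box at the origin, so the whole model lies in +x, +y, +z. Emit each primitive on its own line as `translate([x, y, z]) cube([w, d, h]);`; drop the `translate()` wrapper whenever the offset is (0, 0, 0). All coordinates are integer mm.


cube([1793, 103, 198]);


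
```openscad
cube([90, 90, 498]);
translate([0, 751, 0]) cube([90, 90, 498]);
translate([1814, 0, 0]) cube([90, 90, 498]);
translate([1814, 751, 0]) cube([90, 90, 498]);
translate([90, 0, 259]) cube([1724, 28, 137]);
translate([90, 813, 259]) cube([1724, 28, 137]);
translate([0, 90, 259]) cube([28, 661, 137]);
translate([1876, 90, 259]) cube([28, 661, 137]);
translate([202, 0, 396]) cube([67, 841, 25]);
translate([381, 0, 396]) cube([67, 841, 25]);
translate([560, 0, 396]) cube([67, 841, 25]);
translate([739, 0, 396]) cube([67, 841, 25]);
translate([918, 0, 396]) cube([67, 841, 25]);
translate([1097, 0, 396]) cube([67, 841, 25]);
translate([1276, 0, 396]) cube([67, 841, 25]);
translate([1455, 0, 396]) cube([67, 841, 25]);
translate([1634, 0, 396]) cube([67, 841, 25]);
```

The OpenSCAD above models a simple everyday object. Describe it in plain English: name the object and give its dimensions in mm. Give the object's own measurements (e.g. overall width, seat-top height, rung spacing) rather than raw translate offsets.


A bed frame 1904 mm long (x) by 841 mm wide (y). Four 90×90 mm corner posts, 498 mm tall, at the corners of the footprint. Four rails of 28 mm thickness and 137 mm height run between adjacent posts with their undersides at z = 259 mm, their outer faces flush with the outside of the frame (the two x-running rails run between the posts' inner faces; the two y-running rails run between the posts' inner faces). 9 slats, each 67 mm wide (x) and 25 mm thick, lie across the top of the two x-running rails, running the full 841 mm width of the frame in y; along x they sit between the end posts with a 112 mm gap after the −x posts and between neighbouring slats, leaving 113 mm before the +x posts.


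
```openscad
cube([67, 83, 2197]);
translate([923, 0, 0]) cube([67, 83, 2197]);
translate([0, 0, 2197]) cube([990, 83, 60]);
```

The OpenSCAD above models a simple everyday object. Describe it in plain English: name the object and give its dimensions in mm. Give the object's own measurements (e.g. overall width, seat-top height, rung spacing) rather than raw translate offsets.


A door frame. The clear opening is 856 mm wide and 2197 mm high. Two 67 mm wide jambs, 83 mm deep, stand either side of the opening from the floor to the top of the opening. A 60 mm thick head sits across the top of both jambs, spanning the full outside width of the frame.


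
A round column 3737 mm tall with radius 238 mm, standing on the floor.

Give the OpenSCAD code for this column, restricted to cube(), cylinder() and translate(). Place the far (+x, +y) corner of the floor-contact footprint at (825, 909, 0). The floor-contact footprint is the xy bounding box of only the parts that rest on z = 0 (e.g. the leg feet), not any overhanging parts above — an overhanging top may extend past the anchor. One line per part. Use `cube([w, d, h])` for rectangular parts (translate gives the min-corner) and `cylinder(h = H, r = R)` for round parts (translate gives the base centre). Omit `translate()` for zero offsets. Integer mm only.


translate([587, 671, 0]) cylinder(h = 3737, r = 238);


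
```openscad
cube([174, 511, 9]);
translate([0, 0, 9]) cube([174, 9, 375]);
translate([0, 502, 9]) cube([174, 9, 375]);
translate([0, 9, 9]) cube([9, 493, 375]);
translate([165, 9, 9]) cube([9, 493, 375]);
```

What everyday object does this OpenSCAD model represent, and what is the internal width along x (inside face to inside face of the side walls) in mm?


An open box. The internal width is 156 mm.

A 174×511 base slab with four walls standing on it — an open box. The base is 174 mm wide and the walls are 9 mm thick, so the internal width is 174 − 2 × 9 = 156 mm.


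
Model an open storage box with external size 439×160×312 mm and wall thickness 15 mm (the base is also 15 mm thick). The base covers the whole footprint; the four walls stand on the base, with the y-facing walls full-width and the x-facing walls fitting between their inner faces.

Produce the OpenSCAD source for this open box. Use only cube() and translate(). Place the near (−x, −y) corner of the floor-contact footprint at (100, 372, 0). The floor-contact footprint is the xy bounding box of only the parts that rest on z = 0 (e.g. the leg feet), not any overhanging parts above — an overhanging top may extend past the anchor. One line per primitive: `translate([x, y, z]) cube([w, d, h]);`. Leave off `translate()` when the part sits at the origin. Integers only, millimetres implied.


translate([100, 372, 0]) cube([439, 160, 15]);
translate([100, 372, 15]) cube([439, 15, 297]);
translate([100, 517, 15]) cube([439, 15, 297]);
translate([100, 387, 15]) cube([15, 130, 297]);
translate([524, 387, 15]) cube([15, 130, 297]);


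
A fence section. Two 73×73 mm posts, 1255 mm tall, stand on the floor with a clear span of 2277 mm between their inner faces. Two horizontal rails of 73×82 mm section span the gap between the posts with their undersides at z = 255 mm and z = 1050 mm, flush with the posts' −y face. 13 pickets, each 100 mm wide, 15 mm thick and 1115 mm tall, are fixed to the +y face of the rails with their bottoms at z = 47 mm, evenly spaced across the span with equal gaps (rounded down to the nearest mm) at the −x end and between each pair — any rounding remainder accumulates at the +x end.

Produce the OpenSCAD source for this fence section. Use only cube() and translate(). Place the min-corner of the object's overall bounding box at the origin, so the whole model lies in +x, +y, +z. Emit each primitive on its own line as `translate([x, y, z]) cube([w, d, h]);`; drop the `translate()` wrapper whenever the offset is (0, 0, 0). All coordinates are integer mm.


cube([73, 73, 1255]);
translate([2350, 0, 0]) cube([73, 73, 1255]);
translate([73, 0, 255]) cube([2277, 73, 82]);
translate([73, 0, 1050]) cube([2277, 73, 82]);
translate([142, 73, 47]) cube([100, 15, 1115]);
translate([311, 73, 47]) cube([100, 15, 1115]);
translate([480, 73, 47]) cube([100, 15, 1115]);
translate([649, 73, 47]) cube([100, 15, 1115]);
translate([818, 73, 47]) cube([100, 15, 1115]);
translate([987, 73, 47]) cube([100, 15, 1115]);
translate([1156, 73, 47]) cube([100, 15, 1115]);
translate([1325, 73, 47]) cube([100, 15, 1115]);
translate([1494, 73, 47]) cube([100, 15, 1115]);
translate([1663, 73, 47]) cube([100, 15, 1115]);
translate([1832, 73, 47]) cube([100, 15, 1115]);
translate([2001, 73, 47]) cube([100, 15, 1115]);
translate([2170, 73, 47]) cube([100, 15, 1115]);


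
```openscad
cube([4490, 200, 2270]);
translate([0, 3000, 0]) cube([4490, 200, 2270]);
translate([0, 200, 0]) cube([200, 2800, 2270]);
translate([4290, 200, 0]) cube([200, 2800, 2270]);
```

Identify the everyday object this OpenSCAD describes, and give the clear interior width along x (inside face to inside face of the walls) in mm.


A house (or room) frame. The interior width is 4090 mm.

Four 2270 mm walls enclosing a rectangle with no floor or roof — a room or house frame. Outside width is 4490 mm and wall thickness is 200 mm, so the interior width is 4490 − 2 × 200 = 4090 mm.
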